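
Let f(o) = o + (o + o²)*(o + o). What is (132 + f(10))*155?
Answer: 363010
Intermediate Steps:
f(o) = o + 2*o*(o + o²) (f(o) = o + (o + o²)*(2*o) = o + 2*o*(o + o²))
(132 + f(10))*155 = (132 + 10*(1 + 2*10 + 2*10²))*155 = (132 + 10*(1 + 20 + 2*100))*155 = (132 + 10*(1 + 20 + 200))*155 = (132 + 10*221)*155 = (132 + 2210)*155 = 2342*155 = 363010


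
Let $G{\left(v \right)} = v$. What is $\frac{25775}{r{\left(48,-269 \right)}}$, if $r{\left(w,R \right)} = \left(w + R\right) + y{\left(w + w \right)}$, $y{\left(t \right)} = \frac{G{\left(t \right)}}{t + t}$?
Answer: $- \frac{51550}{441} \approx -116.89$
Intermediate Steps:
$y{\left(t \right)} = \frac{1}{2}$ ($y{\left(t \right)} = \frac{t}{t + t} = \frac{t}{2 t} = t \frac{1}{2 t} = \frac{1}{2}$)
$r{\left(w,R \right)} = \frac{1}{2} + R + w$ ($r{\left(w,R \right)} = \left(w + R\right) + \frac{1}{2} = \left(R + w\right) + \frac{1}{2} = \frac{1}{2} + R + w$)
$\frac{25775}{r{\left(48,-269 \right)}} = \frac{25775}{\frac{1}{2} - 269 + 48} = \frac{25775}{- \frac{441}{2}} = 25775 \left(- \frac{2}{441}\right) = - \frac{51550}{441}$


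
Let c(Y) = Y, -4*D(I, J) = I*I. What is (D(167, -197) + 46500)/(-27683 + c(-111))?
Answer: -158111/111176 ≈ -1.4222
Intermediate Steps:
D(I, J) = -I²/4 (D(I, J) = -I*I/4 = -I²/4)
(D(167, -197) + 46500)/(-27683 + c(-111)) = (-¼*167² + 46500)/(-27683 - 111) = (-¼*27889 + 46500)/(-27794) = (-27889/4 + 46500)*(-1/27794) = (158111/4)*(-1/27794) = -158111/111176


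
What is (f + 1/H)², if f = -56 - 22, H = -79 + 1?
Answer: 37027225/6084 ≈ 6086.0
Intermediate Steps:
H = -78
f = -78
(f + 1/H)² = (-78 + 1/(-78))² = (-78 - 1/78)² = (-6085/78)² = 37027225/6084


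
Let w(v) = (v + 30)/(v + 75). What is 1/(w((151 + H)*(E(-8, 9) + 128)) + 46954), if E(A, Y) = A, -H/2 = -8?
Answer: 447/20988884 ≈ 2.1297e-5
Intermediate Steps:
H = 16 (H = -2*(-8) = 16)
w(v) = (30 + v)/(75 + v)
1/(w((151 + H)*(E(-8, 9) + 128)) + 46954) = 1/((30 + (151 + 16)*(-8 + 128))/(75 + (151 + 16)*(-8 + 128)) + 46954) = 1/((30 + 167*120)/(75 + 167*120) + 46954) = 1/((30 + 20040)/(75 + 20040) + 46954) = 1/(20070/20115 + 46954) = 1/((1/20115)*20070 + 46954) = 1/(446/447 + 46954) = 1/(20988884/447) = 447/20988884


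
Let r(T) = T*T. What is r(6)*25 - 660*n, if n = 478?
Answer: -314580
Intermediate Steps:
r(T) = T²
r(6)*25 - 660*n = 6²*25 - 660*478 = 36*25 - 315480 = 900 - 315480 = -314580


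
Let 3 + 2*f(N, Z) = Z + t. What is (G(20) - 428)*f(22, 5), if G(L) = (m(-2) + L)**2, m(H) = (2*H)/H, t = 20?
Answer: 616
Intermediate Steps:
f(N, Z) = 17/2 + Z/2 (f(N, Z) = -3/2 + (Z + 20)/2 = -3/2 + (20 + Z)/2 = -3/2 + (10 + Z/2) = 17/2 + Z/2)
m(H) = 2
G(L) = (2 + L)**2
(G(20) - 428)*f(22, 5) = ((2 + 20)**2 - 428)*(17/2 + (1/2)*5) = (22**2 - 428)*(17/2 + 5/2) = (484 - 428)*11 = 56*11 = 616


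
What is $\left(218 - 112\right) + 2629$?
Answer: $2735$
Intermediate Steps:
$\left(218 - 112\right) + 2629 = 106 + 2629 = 2735$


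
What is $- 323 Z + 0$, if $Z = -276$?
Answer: $89148$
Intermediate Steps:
$- 323 Z + 0 = \left(-323\right) \left(-276\right) + 0 = 89148 + 0 = 89148$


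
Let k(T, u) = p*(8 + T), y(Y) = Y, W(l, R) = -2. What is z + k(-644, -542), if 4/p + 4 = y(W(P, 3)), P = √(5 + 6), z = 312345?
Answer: 312769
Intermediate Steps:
P = √11 ≈ 3.3166
p = -⅔ (p = 4/(-4 - 2) = 4/(-6) = 4*(-⅙) = -⅔ ≈ -0.66667)
k(T, u) = -16/3 - 2*T/3 (k(T, u) = -2*(8 + T)/3 = -16/3 - 2*T/3)
z + k(-644, -542) = 312345 + (-16/3 - ⅔*(-644)) = 312345 + (-16/3 + 1288/3) = 312345 + 424 = 312769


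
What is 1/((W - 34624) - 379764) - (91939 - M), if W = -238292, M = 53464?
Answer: -25111863001/652680 ≈ -38475.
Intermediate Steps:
1/((W - 34624) - 379764) - (91939 - M) = 1/((-238292 - 34624) - 379764) - (91939 - 1*53464) = 1/(-272916 - 379764) - (91939 - 53464) = 1/(-652680) - 1*38475 = -1/652680 - 38475 = -25111863001/652680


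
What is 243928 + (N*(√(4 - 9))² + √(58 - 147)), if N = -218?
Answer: 245018 + I*√89 ≈ 2.4502e+5 + 9.434*I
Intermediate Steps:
243928 + (N*(√(4 - 9))² + √(58 - 147)) = 243928 + (-218*(√(4 - 9))² + √(58 - 147)) = 243928 + (-218*(√(-5))² + √(-89)) = 243928 + (-218*(I*√5)² + I*√89) = 243928 + (-218*(-5) + I*√89) = 243928 + (1090 + I*√89) = 245018 + I*√89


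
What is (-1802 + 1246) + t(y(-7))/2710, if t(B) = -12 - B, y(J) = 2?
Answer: -753387/1355 ≈ -556.00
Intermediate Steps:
(-1802 + 1246) + t(y(-7))/2710 = (-1802 + 1246) + (-12 - 1*2)/2710 = -556 + (-12 - 2)*(1/2710) = -556 - 14*1/2710 = -556 - 7/1355 = -753387/1355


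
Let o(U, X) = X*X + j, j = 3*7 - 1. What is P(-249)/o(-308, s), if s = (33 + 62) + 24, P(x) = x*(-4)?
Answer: 332/4727 ≈ 0.070235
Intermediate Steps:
j = 20 (j = 21 - 1 = 20)
P(x) = -4*x
s = 119 (s = 95 + 24 = 119)
o(U, X) = 20 + X² (o(U, X) = X*X + 20 = X² + 20 = 20 + X²)
P(-249)/o(-308, s) = (-4*(-249))/(20 + 119²) = 996/(20 + 14161) = 996/14181 = 996*(1/14181) = 332/4727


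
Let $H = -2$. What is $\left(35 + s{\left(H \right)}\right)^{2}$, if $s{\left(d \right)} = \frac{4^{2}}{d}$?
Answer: $729$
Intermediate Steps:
$s{\left(d \right)} = \frac{16}{d}$
$\left(35 + s{\left(H \right)}\right)^{2} = \left(35 + \frac{16}{-2}\right)^{2} = \left(35 + 16 \left(- \frac{1}{2}\right)\right)^{2} = \left(35 - 8\right)^{2} = 27^{2} = 729$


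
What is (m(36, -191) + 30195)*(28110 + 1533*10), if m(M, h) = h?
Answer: 1303373760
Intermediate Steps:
(m(36, -191) + 30195)*(28110 + 1533*10) = (-191 + 30195)*(28110 + 1533*10) = 30004*(28110 + 15330) = 30004*43440 = 1303373760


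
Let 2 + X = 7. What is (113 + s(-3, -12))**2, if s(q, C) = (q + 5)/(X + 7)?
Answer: 461041/36 ≈ 12807.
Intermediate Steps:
X = 5 (X = -2 + 7 = 5)
s(q, C) = 5/12 + q/12 (s(q, C) = (q + 5)/(5 + 7) = (5 + q)/12 = (5 + q)*(1/12) = 5/12 + q/12)
(113 + s(-3, -12))**2 = (113 + (5/12 + (1/12)*(-3)))**2 = (113 + (5/12 - 1/4))**2 = (113 + 1/6)**2 = (679/6)**2 = 461041/36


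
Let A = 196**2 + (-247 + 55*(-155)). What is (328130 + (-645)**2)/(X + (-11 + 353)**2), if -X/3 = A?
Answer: 744155/28032 ≈ 26.547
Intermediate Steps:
A = 29644 (A = 38416 + (-247 - 8525) = 38416 - 8772 = 29644)
X = -88932 (X = -3*29644 = -88932)
(328130 + (-645)**2)/(X + (-11 + 353)**2) = (328130 + (-645)**2)/(-88932 + (-11 + 353)**2) = (328130 + 416025)/(-88932 + 342**2) = 744155/(-88932 + 116964) = 744155/28032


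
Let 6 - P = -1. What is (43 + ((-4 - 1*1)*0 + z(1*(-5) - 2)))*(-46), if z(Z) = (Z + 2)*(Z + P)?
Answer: -1978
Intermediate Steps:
P = 7 (P = 6 - 1*(-1) = 6 + 1 = 7)
z(Z) = (2 + Z)*(7 + Z) (z(Z) = (Z + 2)*(Z + 7) = (2 + Z)*(7 + Z))
(43 + ((-4 - 1*1)*0 + z(1*(-5) - 2)))*(-46) = (43 + ((-4 - 1*1)*0 + (14 + (1*(-5) - 2)² + 9*(1*(-5) - 2))))*(-46) = (43 + ((-4 - 1)*0 + (14 + (-5 - 2)² + 9*(-5 - 2))))*(-46) = (43 + (-5*0 + (14 + (-7)² + 9*(-7))))*(-46) = (43 + (0 + (14 + 49 - 63)))*(-46) = (43 + (0 + 0))*(-46) = (43 + 0)*(-46) = 43*(-46) = -1978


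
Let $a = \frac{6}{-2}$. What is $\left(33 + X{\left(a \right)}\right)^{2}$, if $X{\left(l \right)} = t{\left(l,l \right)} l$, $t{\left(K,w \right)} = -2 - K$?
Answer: $900$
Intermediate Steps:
$a = -3$ ($a = 6 \left(- \frac{1}{2}\right) = -3$)
$X{\left(l \right)} = l \left(-2 - l\right)$ ($X{\left(l \right)} = \left(-2 - l\right) l = l \left(-2 - l\right)$)
$\left(33 + X{\left(a \right)}\right)^{2} = \left(33 - - 3 \left(2 - 3\right)\right)^{2} = \left(33 - \left(-3\right) \left(-1\right)\right)^{2} = \left(33 - 3\right)^{2} = 30^{2} = 900$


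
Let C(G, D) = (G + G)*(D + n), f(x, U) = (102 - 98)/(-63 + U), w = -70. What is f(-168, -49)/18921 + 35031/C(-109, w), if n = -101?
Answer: 1031053675/1097190948 ≈ 0.93972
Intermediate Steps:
f(x, U) = 4/(-63 + U)
C(G, D) = 2*G*(-101 + D) (C(G, D) = (G + G)*(D - 101) = (2*G)*(-101 + D) = 2*G*(-101 + D))
f(-168, -49)/18921 + 35031/C(-109, w) = (4/(-63 - 49))/18921 + 35031/((2*(-109)*(-101 - 70))) = (4/(-112))*(1/18921) + 35031/((2*(-109)*(-171))) = (4*(-1/112))*(1/18921) + 35031/37278 = -1/28*1/18921 + 35031*(1/37278) = -1/529788 + 11677/12426 = 1031053675/1097190948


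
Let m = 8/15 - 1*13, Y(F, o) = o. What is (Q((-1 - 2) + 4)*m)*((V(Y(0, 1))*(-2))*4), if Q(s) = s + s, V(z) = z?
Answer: 2992/15 ≈ 199.47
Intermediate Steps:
Q(s) = 2*s
m = -187/15 (m = 8*(1/15) - 13 = 8/15 - 13 = -187/15 ≈ -12.467)
(Q((-1 - 2) + 4)*m)*((V(Y(0, 1))*(-2))*4) = ((2*((-1 - 2) + 4))*(-187/15))*((1*(-2))*4) = ((2*(-3 + 4))*(-187/15))*(-2*4) = ((2*1)*(-187/15))*(-8) = (2*(-187/15))*(-8) = -374/15*(-8) = 2992/15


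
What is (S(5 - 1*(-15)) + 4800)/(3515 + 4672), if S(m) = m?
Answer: 4820/8187 ≈ 0.58874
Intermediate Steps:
(S(5 - 1*(-15)) + 4800)/(3515 + 4672) = ((5 - 1*(-15)) + 4800)/(3515 + 4672) = ((5 + 15) + 4800)/8187 = (20 + 4800)*(1/8187) = 4820*(1/8187) = 4820/8187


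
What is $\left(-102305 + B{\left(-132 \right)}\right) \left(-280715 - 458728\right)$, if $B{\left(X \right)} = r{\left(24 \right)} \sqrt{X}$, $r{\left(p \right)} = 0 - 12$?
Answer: $75648716115 + 17746632 i \sqrt{33} \approx 7.5649 \cdot 10^{10} + 1.0195 \cdot 10^{8} i$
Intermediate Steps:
$r{\left(p \right)} = -12$
$B{\left(X \right)} = - 12 \sqrt{X}$
$\left(-102305 + B{\left(-132 \right)}\right) \left(-280715 - 458728\right) = \left(-102305 - 12 \sqrt{-132}\right) \left(-280715 - 458728\right) = \left(-102305 - 12 \cdot 2 i \sqrt{33}\right) \left(-739443\right) = \left(-102305 - 24 i \sqrt{33}\right) \left(-739443\right) = 75648716115 + 17746632 i \sqrt{33}$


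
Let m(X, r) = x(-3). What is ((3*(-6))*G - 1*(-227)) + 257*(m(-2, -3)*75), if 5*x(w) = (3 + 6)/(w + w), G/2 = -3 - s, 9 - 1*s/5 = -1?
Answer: -7295/2 ≈ -3647.5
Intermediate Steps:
s = 50 (s = 45 - 5*(-1) = 45 + 5 = 50)
G = -106 (G = 2*(-3 - 1*50) = 2*(-3 - 50) = 2*(-53) = -106)
x(w) = 9/(10*w) (x(w) = ((3 + 6)/(w + w))/5 = (9/((2*w)))/5 = (9*(1/(2*w)))/5 = (9/(2*w))/5 = 9/(10*w))
m(X, r) = -3/10 (m(X, r) = (9/10)/(-3) = (9/10)*(-1/3) = -3/10)
((3*(-6))*G - 1*(-227)) + 257*(m(-2, -3)*75) = ((3*(-6))*(-106) - 1*(-227)) + 257*(-3/10*75) = (-18*(-106) + 227) + 257*(-45/2) = (1908 + 227) - 11565/2 = 2135 - 11565/2 = -7295/2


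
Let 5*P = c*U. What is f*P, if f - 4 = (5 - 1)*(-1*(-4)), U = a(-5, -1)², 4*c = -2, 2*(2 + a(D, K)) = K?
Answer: -25/2 ≈ -12.500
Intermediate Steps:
a(D, K) = -2 + K/2
c = -½ (c = (¼)*(-2) = -½ ≈ -0.50000)
U = 25/4 (U = (-2 + (½)*(-1))² = (-2 - ½)² = (-5/2)² = 25/4 ≈ 6.2500)
f = 20 (f = 4 + (5 - 1)*(-1*(-4)) = 4 + 4*4 = 4 + 16 = 20)
P = -5/8 (P = (-½*25/4)/5 = (⅕)*(-25/8) = -5/8 ≈ -0.62500)
f*P = 20*(-5/8) = -25/2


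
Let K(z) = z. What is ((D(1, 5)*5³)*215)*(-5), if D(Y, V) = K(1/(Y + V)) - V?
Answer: 3896875/6 ≈ 6.4948e+5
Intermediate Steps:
D(Y, V) = 1/(V + Y) - V (D(Y, V) = 1/(Y + V) - V = 1/(V + Y) - V)
((D(1, 5)*5³)*215)*(-5) = ((((1 - 1*5*(5 + 1))/(5 + 1))*5³)*215)*(-5) = ((((1 - 1*5*6)/6)*125)*215)*(-5) = ((((1 - 30)/6)*125)*215)*(-5) = ((((⅙)*(-29))*125)*215)*(-5) = (-29/6*125*215)*(-5) = -3625/6*215*(-5) = -779375/6*(-5) = 3896875/6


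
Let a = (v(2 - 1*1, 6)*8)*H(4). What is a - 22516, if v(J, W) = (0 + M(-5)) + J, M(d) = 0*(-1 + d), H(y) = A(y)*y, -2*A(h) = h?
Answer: -22580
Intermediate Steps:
A(h) = -h/2
H(y) = -y**2/2 (H(y) = (-y/2)*y = -y**2/2)
M(d) = 0
v(J, W) = J (v(J, W) = (0 + 0) + J = 0 + J = J)
a = -64 (a = ((2 - 1*1)*8)*(-1/2*4**2) = ((2 - 1)*8)*(-1/2*16) = (1*8)*(-8) = 8*(-8) = -64)
a - 22516 = -64 - 22516 = -22580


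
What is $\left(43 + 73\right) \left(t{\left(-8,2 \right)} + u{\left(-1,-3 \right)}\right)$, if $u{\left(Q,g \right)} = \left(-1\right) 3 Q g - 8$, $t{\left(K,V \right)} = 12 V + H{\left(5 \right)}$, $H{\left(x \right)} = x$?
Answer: $1392$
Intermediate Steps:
$t{\left(K,V \right)} = 5 + 12 V$ ($t{\left(K,V \right)} = 12 V + 5 = 5 + 12 V$)
$u{\left(Q,g \right)} = -8 - 3 Q g$ ($u{\left(Q,g \right)} = - 3 Q g - 8 = -8 - 3 Q g$)
$\left(43 + 73\right) \left(t{\left(-8,2 \right)} + u{\left(-1,-3 \right)}\right) = \left(43 + 73\right) \left(\left(5 + 12 \cdot 2\right) - \left(8 - -9\right)\right) = 116 \left(\left(5 + 24\right) - 17\right) = 116 \left(29 - 17\right) = 116 \cdot 12 = 1392$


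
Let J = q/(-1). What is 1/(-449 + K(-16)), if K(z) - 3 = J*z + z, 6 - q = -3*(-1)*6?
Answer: -1/654 ≈ -0.0015291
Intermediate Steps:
q = -12 (q = 6 - (-3*(-1))*6 = 6 - 3*6 = 6 - 1*18 = 6 - 18 = -12)
J = 12 (J = -12/(-1) = -12*(-1) = 12)
K(z) = 3 + 13*z (K(z) = 3 + (12*z + z) = 3 + 13*z)
1/(-449 + K(-16)) = 1/(-449 + (3 + 13*(-16))) = 1/(-449 + (3 - 208)) = 1/(-449 - 205) = 1/(-654) = -1/654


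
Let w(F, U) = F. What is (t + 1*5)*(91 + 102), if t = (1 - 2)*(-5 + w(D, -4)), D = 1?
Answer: 1737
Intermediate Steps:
t = 4 (t = (1 - 2)*(-5 + 1) = -1*(-4) = 4)
(t + 1*5)*(91 + 102) = (4 + 1*5)*(91 + 102) = (4 + 5)*193 = 9*193 = 1737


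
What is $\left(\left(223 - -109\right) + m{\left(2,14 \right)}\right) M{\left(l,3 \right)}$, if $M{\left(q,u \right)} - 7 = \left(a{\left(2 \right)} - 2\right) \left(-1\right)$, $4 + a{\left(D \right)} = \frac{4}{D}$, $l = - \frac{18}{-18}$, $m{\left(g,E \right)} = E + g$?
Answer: $3828$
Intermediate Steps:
$l = 1$ ($l = \left(-18\right) \left(- \frac{1}{18}\right) = 1$)
$a{\left(D \right)} = -4 + \frac{4}{D}$
$M{\left(q,u \right)} = 11$ ($M{\left(q,u \right)} = 7 + \left(\left(-4 + \frac{4}{2}\right) - 2\right) \left(-1\right) = 7 + \left(\left(-4 + 4 \cdot \frac{1}{2}\right) - 2\right) \left(-1\right) = 7 + \left(\left(-4 + 2\right) - 2\right) \left(-1\right) = 7 + \left(-2 - 2\right) \left(-1\right) = 7 - -4 = 7 + 4 = 11$)
$\left(\left(223 - -109\right) + m{\left(2,14 \right)}\right) M{\left(l,3 \right)} = \left(\left(223 - -109\right) + \left(14 + 2\right)\right) 11 = \left(\left(223 + 109\right) + 16\right) 11 = \left(332 + 16\right) 11 = 348 \cdot 11 = 3828$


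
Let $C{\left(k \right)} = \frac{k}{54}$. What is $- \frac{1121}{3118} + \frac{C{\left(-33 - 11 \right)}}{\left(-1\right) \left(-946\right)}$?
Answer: $- \frac{1304599}{3619998} \approx -0.36039$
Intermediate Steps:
$C{\left(k \right)} = \frac{k}{54}$
$- \frac{1121}{3118} + \frac{C{\left(-33 - 11 \right)}}{\left(-1\right) \left(-946\right)} = - \frac{1121}{3118} + \frac{\frac{1}{54} \left(-33 - 11\right)}{\left(-1\right) \left(-946\right)} = \left(-1121\right) \frac{1}{3118} + \frac{\frac{1}{54} \left(-33 - 11\right)}{946} = - \frac{1121}{3118} + \frac{1}{54} \left(-44\right) \frac{1}{946} = - \frac{1121}{3118} - \frac{1}{1161} = - \frac{1304599}{3619998}$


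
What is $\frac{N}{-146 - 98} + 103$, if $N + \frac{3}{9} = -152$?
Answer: $\frac{75853}{732} \approx 103.62$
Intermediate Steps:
$N = - \frac{457}{3}$ ($N = - \frac{1}{3} - 152 = - \frac{457}{3} \approx -152.33$)
$\frac{N}{-146 - 98} + 103 = - \frac{457}{3 \left(-146 - 98\right)} + 103 = - \frac{457}{3 \left(-244\right)} + 103 = \left(- \frac{457}{3}\right) \left(- \frac{1}{244}\right) + 103 = \frac{457}{732} + 103 = \frac{75853}{732}$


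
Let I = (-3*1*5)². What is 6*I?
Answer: 1350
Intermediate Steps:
I = 225 (I = (-3*5)² = (-15)² = 225)
6*I = 6*225 = 1350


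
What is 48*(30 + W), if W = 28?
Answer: 2784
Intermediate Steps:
48*(30 + W) = 48*(30 + 28) = 48*58 = 2784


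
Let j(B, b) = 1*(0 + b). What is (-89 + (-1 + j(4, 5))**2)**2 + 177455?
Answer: 182784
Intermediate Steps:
j(B, b) = b (j(B, b) = 1*b = b)
(-89 + (-1 + j(4, 5))**2)**2 + 177455 = (-89 + (-1 + 5)**2)**2 + 177455 = (-89 + 4**2)**2 + 177455 = (-89 + 16)**2 + 177455 = (-73)**2 + 177455 = 5329 + 177455 = 182784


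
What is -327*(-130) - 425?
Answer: 42085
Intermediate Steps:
-327*(-130) - 425 = 42510 - 425 = 42085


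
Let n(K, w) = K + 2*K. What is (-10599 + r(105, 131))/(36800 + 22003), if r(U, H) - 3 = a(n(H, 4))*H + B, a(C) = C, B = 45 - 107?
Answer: 40825/58803 ≈ 0.69427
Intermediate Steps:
n(K, w) = 3*K
B = -62
r(U, H) = -59 + 3*H**2 (r(U, H) = 3 + ((3*H)*H - 62) = 3 + (3*H**2 - 62) = 3 + (-62 + 3*H**2) = -59 + 3*H**2)
(-10599 + r(105, 131))/(36800 + 22003) = (-10599 + (-59 + 3*131**2))/(36800 + 22003) = (-10599 + (-59 + 3*17161))/58803 = (-10599 + (-59 + 51483))*(1/58803) = (-10599 + 51424)*(1/58803) = 40825*(1/58803) = 40825/58803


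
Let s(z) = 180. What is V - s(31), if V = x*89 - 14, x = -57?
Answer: -5267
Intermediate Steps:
V = -5087 (V = -57*89 - 14 = -5073 - 14 = -5087)
V - s(31) = -5087 - 1*180 = -5087 - 180 = -5267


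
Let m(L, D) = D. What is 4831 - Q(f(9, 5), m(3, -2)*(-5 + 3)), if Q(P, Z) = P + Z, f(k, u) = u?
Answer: 4822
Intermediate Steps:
4831 - Q(f(9, 5), m(3, -2)*(-5 + 3)) = 4831 - (5 - 2*(-5 + 3)) = 4831 - (5 - 2*(-2)) = 4831 - (5 + 4) = 4831 - 1*9 = 4831 - 9 = 4822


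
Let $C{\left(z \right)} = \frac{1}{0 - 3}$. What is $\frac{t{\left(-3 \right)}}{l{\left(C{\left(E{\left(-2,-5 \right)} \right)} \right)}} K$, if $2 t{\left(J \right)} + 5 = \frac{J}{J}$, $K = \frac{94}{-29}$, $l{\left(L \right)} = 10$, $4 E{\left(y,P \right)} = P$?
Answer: $\frac{94}{145} \approx 0.64828$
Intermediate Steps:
$E{\left(y,P \right)} = \frac{P}{4}$
$C{\left(z \right)} = - \frac{1}{3}$ ($C{\left(z \right)} = \frac{1}{-3} = - \frac{1}{3}$)
$K = - \frac{94}{29}$ ($K = 94 \left(- \frac{1}{29}\right) = - \frac{94}{29} \approx -3.2414$)
$t{\left(J \right)} = -2$ ($t{\left(J \right)} = - \frac{5}{2} + \frac{J \frac{1}{J}}{2} = - \frac{5}{2} + \frac{1}{2} \cdot 1 = - \frac{5}{2} + \frac{1}{2} = -2$)
$\frac{t{\left(-3 \right)}}{l{\left(C{\left(E{\left(-2,-5 \right)} \right)} \right)}} K = - \frac{2}{10} \left(- \frac{94}{29}\right) = \left(-2\right) \frac{1}{10} \left(- \frac{94}{29}\right) = \left(- \frac{1}{5}\right) \left(- \frac{94}{29}\right) = \frac{94}{145}$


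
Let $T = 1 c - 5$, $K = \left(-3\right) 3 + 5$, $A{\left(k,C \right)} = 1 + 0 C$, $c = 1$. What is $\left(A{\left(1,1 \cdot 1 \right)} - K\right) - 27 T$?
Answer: $113$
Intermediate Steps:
$A{\left(k,C \right)} = 1$ ($A{\left(k,C \right)} = 1 + 0 = 1$)
$K = -4$ ($K = -9 + 5 = -4$)
$T = -4$ ($T = 1 \cdot 1 - 5 = 1 - 5 = -4$)
$\left(A{\left(1,1 \cdot 1 \right)} - K\right) - 27 T = \left(1 - -4\right) - -108 = \left(1 + 4\right) + 108 = 5 + 108 = 113$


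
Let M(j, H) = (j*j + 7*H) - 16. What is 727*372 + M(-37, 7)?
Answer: 271846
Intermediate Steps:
M(j, H) = -16 + j² + 7*H (M(j, H) = (j² + 7*H) - 16 = -16 + j² + 7*H)
727*372 + M(-37, 7) = 727*372 + (-16 + (-37)² + 7*7) = 270444 + (-16 + 1369 + 49) = 270444 + 1402 = 271846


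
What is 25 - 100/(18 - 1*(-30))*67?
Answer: -1375/12 ≈ -114.58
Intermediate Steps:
25 - 100/(18 - 1*(-30))*67 = 25 - 100/(18 + 30)*67 = 25 - 100/48*67 = 25 - 100*1/48*67 = 25 - 25/12*67 = 25 - 1675/12 = -1375/12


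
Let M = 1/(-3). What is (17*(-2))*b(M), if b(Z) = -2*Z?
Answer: -68/3 ≈ -22.667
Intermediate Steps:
M = -⅓ ≈ -0.33333
(17*(-2))*b(M) = (17*(-2))*(-2*(-⅓)) = -34*⅔ = -68/3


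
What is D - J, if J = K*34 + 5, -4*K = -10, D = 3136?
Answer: 3046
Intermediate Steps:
K = 5/2 (K = -¼*(-10) = 5/2 ≈ 2.5000)
J = 90 (J = (5/2)*34 + 5 = 85 + 5 = 90)
D - J = 3136 - 1*90 = 3136 - 90 = 3046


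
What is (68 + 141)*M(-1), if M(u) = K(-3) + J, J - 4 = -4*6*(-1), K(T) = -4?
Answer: 5016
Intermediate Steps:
J = 28 (J = 4 - 4*6*(-1) = 4 - 24*(-1) = 4 + 24 = 28)
M(u) = 24 (M(u) = -4 + 28 = 24)
(68 + 141)*M(-1) = (68 + 141)*24 = 209*24 = 5016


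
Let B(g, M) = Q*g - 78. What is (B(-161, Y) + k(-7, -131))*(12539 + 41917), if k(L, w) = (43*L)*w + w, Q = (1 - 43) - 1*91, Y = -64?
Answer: 3301939560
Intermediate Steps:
Q = -133 (Q = -42 - 91 = -133)
B(g, M) = -78 - 133*g (B(g, M) = -133*g - 78 = -78 - 133*g)
k(L, w) = w + 43*L*w (k(L, w) = 43*L*w + w = w + 43*L*w)
(B(-161, Y) + k(-7, -131))*(12539 + 41917) = ((-78 - 133*(-161)) - 131*(1 + 43*(-7)))*(12539 + 41917) = ((-78 + 21413) - 131*(1 - 301))*54456 = (21335 - 131*(-300))*54456 = (21335 + 39300)*54456 = 60635*54456 = 3301939560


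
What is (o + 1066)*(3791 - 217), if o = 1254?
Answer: 8291680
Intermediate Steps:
(o + 1066)*(3791 - 217) = (1254 + 1066)*(3791 - 217) = 2320*3574 = 8291680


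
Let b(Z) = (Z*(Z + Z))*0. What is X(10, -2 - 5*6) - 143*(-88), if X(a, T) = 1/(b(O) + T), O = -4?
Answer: 402687/32 ≈ 12584.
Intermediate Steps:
b(Z) = 0 (b(Z) = (Z*(2*Z))*0 = (2*Z**2)*0 = 0)
X(a, T) = 1/T (X(a, T) = 1/(0 + T) = 1/T)
X(10, -2 - 5*6) - 143*(-88) = 1/(-2 - 5*6) - 143*(-88) = 1/(-2 - 30) + 12584 = 1/(-32) + 12584 = -1/32 + 12584 = 402687/32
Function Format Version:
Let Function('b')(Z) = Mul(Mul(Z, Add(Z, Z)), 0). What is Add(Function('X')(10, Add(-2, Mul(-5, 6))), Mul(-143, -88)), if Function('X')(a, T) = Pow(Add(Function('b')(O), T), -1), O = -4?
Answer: Rational(402687, 32) ≈ 12584.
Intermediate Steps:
Function('b')(Z) = 0 (Function('b')(Z) = Mul(Mul(Z, Mul(2, Z)), 0) = Mul(Mul(2, Pow(Z, 2)), 0) = 0)
Function('X')(a, T) = Pow(T, -1) (Function('X')(a, T) = Pow(Add(0, T), -1) = Pow(T, -1))
Add(Function('X')(10, Add(-2, Mul(-5, 6))), Mul(-143, -88)) = Add(Pow(Add(-2, Mul(-5, 6)), -1), Mul(-143, -88)) = Add(Pow(Add(-2, -30), -1), 12584) = Add(Pow(-32, -1), 12584) = Add(Rational(-1, 32), 12584) = Rational(402687, 32)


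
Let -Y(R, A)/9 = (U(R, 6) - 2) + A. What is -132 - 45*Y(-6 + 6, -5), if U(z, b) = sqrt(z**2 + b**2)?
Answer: -537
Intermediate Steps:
U(z, b) = sqrt(b**2 + z**2)
Y(R, A) = 18 - 9*A - 9*sqrt(36 + R**2) (Y(R, A) = -9*((sqrt(6**2 + R**2) - 2) + A) = -9*((sqrt(36 + R**2) - 2) + A) = -9*((-2 + sqrt(36 + R**2)) + A) = -9*(-2 + A + sqrt(36 + R**2)) = 18 - 9*A - 9*sqrt(36 + R**2))
-132 - 45*Y(-6 + 6, -5) = -132 - 45*(18 - 9*(-5) - 9*sqrt(36 + (-6 + 6)**2)) = -132 - 45*(18 + 45 - 9*sqrt(36 + 0**2)) = -132 - 45*(18 + 45 - 9*sqrt(36 + 0)) = -132 - 45*(18 + 45 - 9*sqrt(36)) = -132 - 45*(18 + 45 - 9*6) = -132 - 45*(18 + 45 - 54) = -132 - 45*9 = -132 - 405 = -537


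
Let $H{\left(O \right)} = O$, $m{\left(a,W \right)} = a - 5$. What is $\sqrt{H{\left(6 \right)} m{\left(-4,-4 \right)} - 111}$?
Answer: $i \sqrt{165} \approx 12.845 i$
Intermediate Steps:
$m{\left(a,W \right)} = -5 + a$
$\sqrt{H{\left(6 \right)} m{\left(-4,-4 \right)} - 111} = \sqrt{6 \left(-5 - 4\right) - 111} = \sqrt{6 \left(-9\right) - 111} = \sqrt{-54 - 111} = \sqrt{-165} = i \sqrt{165}$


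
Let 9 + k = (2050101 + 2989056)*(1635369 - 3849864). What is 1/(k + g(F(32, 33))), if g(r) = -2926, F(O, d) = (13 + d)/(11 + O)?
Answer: -1/11159187983650 ≈ -8.9612e-14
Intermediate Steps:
F(O, d) = (13 + d)/(11 + O)
k = -11159187980724 (k = -9 + (2050101 + 2989056)*(1635369 - 3849864) = -9 + 5039157*(-2214495) = -9 - 11159187980715 = -11159187980724)
1/(k + g(F(32, 33))) = 1/(-11159187980724 - 2926) = 1/(-11159187983650) = -1/11159187983650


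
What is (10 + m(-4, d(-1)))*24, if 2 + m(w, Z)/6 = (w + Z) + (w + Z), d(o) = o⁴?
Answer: -912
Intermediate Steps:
m(w, Z) = -12 + 12*Z + 12*w (m(w, Z) = -12 + 6*((w + Z) + (w + Z)) = -12 + 6*((Z + w) + (Z + w)) = -12 + 6*(2*Z + 2*w) = -12 + (12*Z + 12*w) = -12 + 12*Z + 12*w)
(10 + m(-4, d(-1)))*24 = (10 + (-12 + 12*(-1)⁴ + 12*(-4)))*24 = (10 + (-12 + 12*1 - 48))*24 = (10 + (-12 + 12 - 48))*24 = (10 - 48)*24 = -38*24 = -912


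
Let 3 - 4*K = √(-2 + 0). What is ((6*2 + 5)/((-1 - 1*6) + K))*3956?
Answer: -6725200/627 + 269008*I*√2/627 ≈ -10726.0 + 606.75*I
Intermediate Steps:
K = ¾ - I*√2/4 (K = ¾ - √(-2 + 0)/4 = ¾ - I*√2/4 ≈ 0.75 - 0.35355*I)
((6*2 + 5)/((-1 - 1*6) + K))*3956 = ((6*2 + 5)/((-1 - 1*6) + (¾ - I*√2/4)))*3956 = ((12 + 5)/((-1 - 6) + (¾ - I*√2/4)))*3956 = (17/(-7 + (¾ - I*√2/4)))*3956 = (17/(-25/4 - I*√2/4))*3956 = 67252/(-25/4 - I*√2/4)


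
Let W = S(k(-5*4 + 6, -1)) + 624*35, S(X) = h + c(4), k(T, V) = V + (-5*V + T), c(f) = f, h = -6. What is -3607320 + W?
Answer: -3585482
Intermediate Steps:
k(T, V) = T - 4*V (k(T, V) = V + (T - 5*V) = T - 4*V)
S(X) = -2 (S(X) = -6 + 4 = -2)
W = 21838 (W = -2 + 624*35 = -2 + 21840 = 21838)
-3607320 + W = -3607320 + 21838 = -3585482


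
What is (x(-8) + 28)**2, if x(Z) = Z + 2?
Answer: 484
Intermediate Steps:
x(Z) = 2 + Z
(x(-8) + 28)**2 = ((2 - 8) + 28)**2 = (-6 + 28)**2 = 22**2 = 484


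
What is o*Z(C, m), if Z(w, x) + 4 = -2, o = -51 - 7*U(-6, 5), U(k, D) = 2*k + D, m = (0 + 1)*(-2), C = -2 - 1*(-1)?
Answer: 12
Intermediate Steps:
C = -1 (C = -2 + 1 = -1)
m = -2 (m = 1*(-2) = -2)
U(k, D) = D + 2*k
o = -2 (o = -51 - 7*(5 + 2*(-6)) = -51 - 7*(5 - 12) = -51 - 7*(-7) = -51 + 49 = -2)
Z(w, x) = -6 (Z(w, x) = -4 - 2 = -6)
o*Z(C, m) = -2*(-6) = 12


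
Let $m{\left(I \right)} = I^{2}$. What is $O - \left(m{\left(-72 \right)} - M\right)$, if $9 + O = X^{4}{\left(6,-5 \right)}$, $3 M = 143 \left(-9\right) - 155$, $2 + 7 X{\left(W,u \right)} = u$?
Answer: $- \frac{17018}{3} \approx -5672.7$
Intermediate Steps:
$X{\left(W,u \right)} = - \frac{2}{7} + \frac{u}{7}$
$M = - \frac{1442}{3}$ ($M = \frac{143 \left(-9\right) - 155}{3} = \frac{-1287 - 155}{3} = \frac{1}{3} \left(-1442\right) = - \frac{1442}{3} \approx -480.67$)
$O = -8$ ($O = -9 + \left(- \frac{2}{7} + \frac{1}{7} \left(-5\right)\right)^{4} = -9 + \left(- \frac{2}{7} - \frac{5}{7}\right)^{4} = -9 + \left(-1\right)^{4} = -9 + 1 = -8$)
$O - \left(m{\left(-72 \right)} - M\right) = -8 - \left(\left(-72\right)^{2} - - \frac{1442}{3}\right) = -8 - \left(5184 + \frac{1442}{3}\right) = -8 - \frac{16994}{3} = - \frac{17018}{3}$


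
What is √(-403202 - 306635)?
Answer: I*√709837 ≈ 842.52*I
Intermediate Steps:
√(-403202 - 306635) = √(-709837) = I*√709837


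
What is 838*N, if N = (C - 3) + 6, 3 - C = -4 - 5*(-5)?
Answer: -12570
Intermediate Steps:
C = -18 (C = 3 - (-4 - 5*(-5)) = 3 - (-4 + 25) = 3 - 1*21 = 3 - 21 = -18)
N = -15 (N = (-18 - 3) + 6 = -21 + 6 = -15)
838*N = 838*(-15) = -12570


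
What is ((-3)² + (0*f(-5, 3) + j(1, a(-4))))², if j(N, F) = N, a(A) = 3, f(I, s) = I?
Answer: 100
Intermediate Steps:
((-3)² + (0*f(-5, 3) + j(1, a(-4))))² = ((-3)² + (0*(-5) + 1))² = (9 + (0 + 1))² = (9 + 1)² = 10² = 100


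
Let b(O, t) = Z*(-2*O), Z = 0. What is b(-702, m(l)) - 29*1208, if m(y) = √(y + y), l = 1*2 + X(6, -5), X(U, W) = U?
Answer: -35032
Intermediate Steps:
l = 8 (l = 1*2 + 6 = 2 + 6 = 8)
m(y) = √2*√y (m(y) = √(2*y) = √2*√y)
b(O, t) = 0 (b(O, t) = 0*(-2*O) = 0)
b(-702, m(l)) - 29*1208 = 0 - 29*1208 = 0 - 1*35032 = 0 - 35032 = -35032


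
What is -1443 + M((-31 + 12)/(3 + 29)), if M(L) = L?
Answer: -46195/32 ≈ -1443.6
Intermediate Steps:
-1443 + M((-31 + 12)/(3 + 29)) = -1443 + (-31 + 12)/(3 + 29) = -1443 - 19/32 = -46195/32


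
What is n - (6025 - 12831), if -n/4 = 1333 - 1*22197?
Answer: 90262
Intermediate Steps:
n = 83456 (n = -4*(1333 - 1*22197) = -4*(1333 - 22197) = -4*(-20864) = 83456)
n - (6025 - 12831) = 83456 - (6025 - 12831) = 83456 - 1*(-6806) = 83456 + 6806 = 90262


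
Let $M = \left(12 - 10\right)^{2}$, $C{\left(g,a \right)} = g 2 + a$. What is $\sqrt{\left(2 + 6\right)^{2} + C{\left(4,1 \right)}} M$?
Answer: $4 \sqrt{73} \approx 34.176$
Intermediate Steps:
$C{\left(g,a \right)} = a + 2 g$ ($C{\left(g,a \right)} = 2 g + a = a + 2 g$)
$M = 4$ ($M = 2^{2} = 4$)
$\sqrt{\left(2 + 6\right)^{2} + C{\left(4,1 \right)}} M = \sqrt{\left(2 + 6\right)^{2} + \left(1 + 2 \cdot 4\right)} 4 = \sqrt{8^{2} + \left(1 + 8\right)} 4 = \sqrt{64 + 9} \cdot 4 = \sqrt{73} \cdot 4 = 4 \sqrt{73}$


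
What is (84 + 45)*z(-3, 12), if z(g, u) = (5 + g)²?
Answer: 516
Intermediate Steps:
(84 + 45)*z(-3, 12) = (84 + 45)*(5 - 3)² = 129*2² = 129*4 = 516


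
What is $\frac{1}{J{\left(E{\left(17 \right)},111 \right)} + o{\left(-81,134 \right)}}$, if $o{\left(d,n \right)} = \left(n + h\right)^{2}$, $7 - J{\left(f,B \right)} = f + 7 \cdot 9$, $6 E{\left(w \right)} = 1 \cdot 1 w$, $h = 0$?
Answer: $\frac{6}{107383} \approx 5.5875 \cdot 10^{-5}$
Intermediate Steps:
$E{\left(w \right)} = \frac{w}{6}$ ($E{\left(w \right)} = \frac{1 \cdot 1 w}{6} = \frac{1 w}{6} = \frac{w}{6}$)
$J{\left(f,B \right)} = -56 - f$ ($J{\left(f,B \right)} = 7 - \left(f + 7 \cdot 9\right) = 7 - \left(f + 63\right) = 7 - \left(63 + f\right) = -56 - f$)
$o{\left(d,n \right)} = n^{2}$ ($o{\left(d,n \right)} = \left(n + 0\right)^{2} = n^{2}$)
$\frac{1}{J{\left(E{\left(17 \right)},111 \right)} + o{\left(-81,134 \right)}} = \frac{1}{\left(-56 - \frac{1}{6} \cdot 17\right) + 134^{2}} = \frac{1}{\left(-56 - \frac{17}{6}\right) + 17956} = \frac{1}{- \frac{353}{6} + 17956} = \frac{1}{\frac{107383}{6}} = \frac{6}{107383}$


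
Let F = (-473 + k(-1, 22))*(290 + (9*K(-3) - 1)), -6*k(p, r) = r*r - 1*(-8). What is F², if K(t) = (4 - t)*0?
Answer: 25726556025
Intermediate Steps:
K(t) = 0
k(p, r) = -4/3 - r²/6 (k(p, r) = -(r*r - 1*(-8))/6 = -(r² + 8)/6 = -(8 + r²)/6 = -4/3 - r²/6)
F = -160395 (F = (-473 + (-4/3 - ⅙*22²))*(290 + (9*0 - 1)) = (-473 + (-4/3 - ⅙*484))*(290 + (0 - 1)) = (-473 + (-4/3 - 242/3))*(290 - 1) = (-473 - 82)*289 = -555*289 = -160395)
F² = (-160395)² = 25726556025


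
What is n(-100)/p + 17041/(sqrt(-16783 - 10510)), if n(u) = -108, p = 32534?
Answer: -54/16267 - 17041*I*sqrt(557)/3899 ≈ -0.0033196 - 103.15*I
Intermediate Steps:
n(-100)/p + 17041/(sqrt(-16783 - 10510)) = -108/32534 + 17041/(sqrt(-16783 - 10510)) = -108*1/32534 + 17041/(sqrt(-27293)) = -54/16267 + 17041/((7*I*sqrt(557))) = -54/16267 + 17041*(-I*sqrt(557)/3899) = -54/16267 - 17041*I*sqrt(557)/3899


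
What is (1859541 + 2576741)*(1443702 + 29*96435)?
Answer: 18811241981394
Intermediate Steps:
(1859541 + 2576741)*(1443702 + 29*96435) = 4436282*(1443702 + 2796615) = 4436282*4240317 = 18811241981394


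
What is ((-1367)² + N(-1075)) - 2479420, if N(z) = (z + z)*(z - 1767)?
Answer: 5499569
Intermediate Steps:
N(z) = 2*z*(-1767 + z) (N(z) = (2*z)*(-1767 + z) = 2*z*(-1767 + z))
((-1367)² + N(-1075)) - 2479420 = ((-1367)² + 2*(-1075)*(-1767 - 1075)) - 2479420 = (1868689 + 2*(-1075)*(-2842)) - 2479420 = (1868689 + 6110300) - 2479420 = 7978989 - 2479420 = 5499569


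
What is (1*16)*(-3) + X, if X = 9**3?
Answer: 681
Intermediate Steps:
X = 729
(1*16)*(-3) + X = (1*16)*(-3) + 729 = 16*(-3) + 729 = -48 + 729 = 681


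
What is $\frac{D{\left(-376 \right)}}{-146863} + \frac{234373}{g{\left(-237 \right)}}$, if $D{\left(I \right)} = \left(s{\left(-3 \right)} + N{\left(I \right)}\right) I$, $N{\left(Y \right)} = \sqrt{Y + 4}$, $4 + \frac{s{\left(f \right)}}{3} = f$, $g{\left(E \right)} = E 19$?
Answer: $- \frac{34456277587}{661324089} + \frac{752 i \sqrt{93}}{146863} \approx -52.102 + 0.04938 i$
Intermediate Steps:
$g{\left(E \right)} = 19 E$
$s{\left(f \right)} = -12 + 3 f$
$N{\left(Y \right)} = \sqrt{4 + Y}$
$D{\left(I \right)} = I \left(-21 + \sqrt{4 + I}\right)$ ($D{\left(I \right)} = \left(\left(-12 + 3 \left(-3\right)\right) + \sqrt{4 + I}\right) I = \left(\left(-12 - 9\right) + \sqrt{4 + I}\right) I = \left(-21 + \sqrt{4 + I}\right) I = I \left(-21 + \sqrt{4 + I}\right)$)
$\frac{D{\left(-376 \right)}}{-146863} + \frac{234373}{g{\left(-237 \right)}} = \frac{\left(-376\right) \left(-21 + \sqrt{4 - 376}\right)}{-146863} + \frac{234373}{19 \left(-237\right)} = - 376 \left(-21 + \sqrt{-372}\right) \left(- \frac{1}{146863}\right) + \frac{234373}{-4503} = - 376 \left(-21 + 2 i \sqrt{93}\right) \left(- \frac{1}{146863}\right) + 234373 \left(- \frac{1}{4503}\right) = \left(7896 - 752 i \sqrt{93}\right) \left(- \frac{1}{146863}\right) - \frac{234373}{4503} = \left(- \frac{7896}{146863} + \frac{752 i \sqrt{93}}{146863}\right) - \frac{234373}{4503} = - \frac{34456277587}{661324089} + \frac{752 i \sqrt{93}}{146863}$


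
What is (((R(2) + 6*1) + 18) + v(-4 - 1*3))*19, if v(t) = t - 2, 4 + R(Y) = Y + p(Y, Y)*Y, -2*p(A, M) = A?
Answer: 209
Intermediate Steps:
p(A, M) = -A/2
R(Y) = -4 + Y - Y²/2 (R(Y) = -4 + (Y + (-Y/2)*Y) = -4 + (Y - Y²/2) = -4 + Y - Y²/2)
v(t) = -2 + t
(((R(2) + 6*1) + 18) + v(-4 - 1*3))*19 = ((((-4 + 2 - ½*2²) + 6*1) + 18) + (-2 + (-4 - 1*3)))*19 = ((((-4 + 2 - ½*4) + 6) + 18) + (-2 + (-4 - 3)))*19 = ((((-4 + 2 - 2) + 6) + 18) + (-2 - 7))*19 = (((-4 + 6) + 18) - 9)*19 = ((2 + 18) - 9)*19 = (20 - 9)*19 = 11*19 = 209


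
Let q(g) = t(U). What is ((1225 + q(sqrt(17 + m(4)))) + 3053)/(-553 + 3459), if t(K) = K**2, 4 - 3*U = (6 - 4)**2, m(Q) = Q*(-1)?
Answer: 2139/1453 ≈ 1.4721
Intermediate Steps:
m(Q) = -Q
U = 0 (U = 4/3 - (6 - 4)**2/3 = 4/3 - 1/3*2**2 = 4/3 - 1/3*4 = 4/3 - 4/3 = 0)
q(g) = 0 (q(g) = 0**2 = 0)
((1225 + q(sqrt(17 + m(4)))) + 3053)/(-553 + 3459) = ((1225 + 0) + 3053)/(-553 + 3459) = (1225 + 3053)/2906 = 4278*(1/2906) = 2139/1453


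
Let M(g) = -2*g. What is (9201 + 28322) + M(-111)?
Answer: 37745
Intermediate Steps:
(9201 + 28322) + M(-111) = (9201 + 28322) - 2*(-111) = 37523 + 222 = 37745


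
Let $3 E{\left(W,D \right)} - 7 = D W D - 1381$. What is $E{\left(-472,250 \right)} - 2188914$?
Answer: $- \frac{36068116}{3} \approx -1.2023 \cdot 10^{7}$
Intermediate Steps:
$E{\left(W,D \right)} = -458 + \frac{W D^{2}}{3}$ ($E{\left(W,D \right)} = \frac{7}{3} + \frac{D W D - 1381}{3} = \frac{7}{3} + \frac{W D^{2} - 1381}{3} = \frac{7}{3} + \frac{-1381 + W D^{2}}{3} = \frac{7}{3} + \left(- \frac{1381}{3} + \frac{W D^{2}}{3}\right) = -458 + \frac{W D^{2}}{3}$)
$E{\left(-472,250 \right)} - 2188914 = \left(-458 + \frac{1}{3} \left(-472\right) 250^{2}\right) - 2188914 = \left(-458 + \frac{1}{3} \left(-472\right) 62500\right) - 2188914 = \left(-458 - \frac{29500000}{3}\right) - 2188914 = - \frac{29501374}{3} - 2188914 = - \frac{36068116}{3}$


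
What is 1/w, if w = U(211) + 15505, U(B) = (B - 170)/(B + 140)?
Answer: 351/5442296 ≈ 6.4495e-5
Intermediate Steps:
U(B) = (-170 + B)/(140 + B)
w = 5442296/351 (w = (-170 + 211)/(140 + 211) + 15505 = 41/351 + 15505 = 5442296/351 ≈ 15505.)
1/w = 1/(5442296/351) = 351/5442296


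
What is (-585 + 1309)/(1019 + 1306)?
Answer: 724/2325 ≈ 0.31140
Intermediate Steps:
(-585 + 1309)/(1019 + 1306) = 724/2325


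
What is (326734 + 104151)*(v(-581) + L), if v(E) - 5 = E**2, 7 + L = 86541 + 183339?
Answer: 261736353515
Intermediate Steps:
L = 269873 (L = -7 + (86541 + 183339) = -7 + 269880 = 269873)
v(E) = 5 + E**2
(326734 + 104151)*(v(-581) + L) = (326734 + 104151)*((5 + (-581)**2) + 269873) = 430885*((5 + 337561) + 269873) = 430885*(337566 + 269873) = 430885*607439 = 261736353515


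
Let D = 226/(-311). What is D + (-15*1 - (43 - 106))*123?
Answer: 1835918/311 ≈ 5903.3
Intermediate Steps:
D = -226/311 (D = 226*(-1/311) = -226/311 ≈ -0.72669)
D + (-15*1 - (43 - 106))*123 = -226/311 + (-15*1 - (43 - 106))*123 = -226/311 + (-15 - 1*(-63))*123 = -226/311 + (-15 + 63)*123 = -226/311 + 48*123 = -226/311 + 5904 = 1835918/311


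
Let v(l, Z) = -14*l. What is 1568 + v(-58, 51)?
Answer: 2380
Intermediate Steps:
1568 + v(-58, 51) = 1568 - 14*(-58) = 1568 + 812 = 2380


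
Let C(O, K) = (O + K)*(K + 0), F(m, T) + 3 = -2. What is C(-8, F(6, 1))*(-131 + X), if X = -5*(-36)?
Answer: 3185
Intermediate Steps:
F(m, T) = -5 (F(m, T) = -3 - 2 = -5)
X = 180
C(O, K) = K*(K + O) (C(O, K) = (K + O)*K = K*(K + O))
C(-8, F(6, 1))*(-131 + X) = (-5*(-5 - 8))*(-131 + 180) = -5*(-13)*49 = 65*49 = 3185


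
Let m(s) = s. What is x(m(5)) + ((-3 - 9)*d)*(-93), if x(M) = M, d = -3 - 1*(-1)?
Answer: -2227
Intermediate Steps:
d = -2 (d = -3 + 1 = -2)
x(m(5)) + ((-3 - 9)*d)*(-93) = 5 + ((-3 - 9)*(-2))*(-93) = 5 - 12*(-2)*(-93) = 5 + 24*(-93) = 5 - 2232 = -2227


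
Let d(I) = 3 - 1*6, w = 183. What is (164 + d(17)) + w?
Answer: 344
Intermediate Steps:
d(I) = -3 (d(I) = 3 - 6 = -3)
(164 + d(17)) + w = (164 - 3) + 183 = 161 + 183 = 344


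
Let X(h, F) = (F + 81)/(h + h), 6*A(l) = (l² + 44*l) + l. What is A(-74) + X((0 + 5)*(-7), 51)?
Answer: 37357/105 ≈ 355.78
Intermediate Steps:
A(l) = l²/6 + 15*l/2 (A(l) = ((l² + 44*l) + l)/6 = (l² + 45*l)/6 = l²/6 + 15*l/2)
X(h, F) = (81 + F)/(2*h) (X(h, F) = (81 + F)/((2*h)) = (81 + F)*(1/(2*h)) = (81 + F)/(2*h))
A(-74) + X((0 + 5)*(-7), 51) = (⅙)*(-74)*(45 - 74) + (81 + 51)/(2*(((0 + 5)*(-7)))) = (⅙)*(-74)*(-29) + (½)*132/(5*(-7)) = 1073/3 + (½)*132/(-35) = 1073/3 + (½)*(-1/35)*132 = 1073/3 - 66/35 = 37357/105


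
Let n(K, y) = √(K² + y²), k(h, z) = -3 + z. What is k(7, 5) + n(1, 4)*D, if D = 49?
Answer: 2 + 49*√17 ≈ 204.03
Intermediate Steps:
k(7, 5) + n(1, 4)*D = (-3 + 5) + √(1² + 4²)*49 = 2 + √(1 + 16)*49 = 2 + √17*49 = 2 + 49*√17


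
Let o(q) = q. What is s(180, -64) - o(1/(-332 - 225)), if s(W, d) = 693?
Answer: 386002/557 ≈ 693.00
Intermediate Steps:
s(180, -64) - o(1/(-332 - 225)) = 693 - 1/(-332 - 225) = 693 - 1/(-557) = 693 - 1*(-1/557) = 693 + 1/557 = 386002/557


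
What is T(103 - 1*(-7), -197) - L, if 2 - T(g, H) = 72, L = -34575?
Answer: 34505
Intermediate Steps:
T(g, H) = -70 (T(g, H) = 2 - 1*72 = 2 - 72 = -70)
T(103 - 1*(-7), -197) - L = -70 - 1*(-34575) = -70 + 34575 = 34505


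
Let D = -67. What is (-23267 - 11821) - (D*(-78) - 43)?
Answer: -40271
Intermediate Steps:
(-23267 - 11821) - (D*(-78) - 43) = (-23267 - 11821) - (-67*(-78) - 43) = -35088 - (5226 - 43) = -35088 - 1*5183 = -35088 - 5183 = -40271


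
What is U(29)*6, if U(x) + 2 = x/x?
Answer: -6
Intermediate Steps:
U(x) = -1 (U(x) = -2 + x/x = -2 + 1 = -1)
U(29)*6 = -1*6 = -6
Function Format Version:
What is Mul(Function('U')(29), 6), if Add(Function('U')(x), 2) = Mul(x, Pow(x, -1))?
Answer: -6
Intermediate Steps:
Function('U')(x) = -1 (Function('U')(x) = Add(-2, Mul(x, Pow(x, -1))) = Add(-2, 1) = -1)
Mul(Function('U')(29), 6) = Mul(-1, 6) = -6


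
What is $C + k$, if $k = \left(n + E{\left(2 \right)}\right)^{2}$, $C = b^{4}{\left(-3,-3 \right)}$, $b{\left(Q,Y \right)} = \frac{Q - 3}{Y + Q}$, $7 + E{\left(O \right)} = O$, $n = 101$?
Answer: $9217$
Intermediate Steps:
$E{\left(O \right)} = -7 + O$
$b{\left(Q,Y \right)} = \frac{-3 + Q}{Q + Y}$
$C = 1$ ($C = \left(\frac{-3 - 3}{-3 - 3}\right)^{4} = \left(\frac{1}{-6} \left(-6\right)\right)^{4} = \left(\left(- \frac{1}{6}\right) \left(-6\right)\right)^{4} = 1^{4} = 1$)
$k = 9216$ ($k = \left(101 + \left(-7 + 2\right)\right)^{2} = \left(101 - 5\right)^{2} = 96^{2} = 9216$)
$C + k = 1 + 9216 = 9217$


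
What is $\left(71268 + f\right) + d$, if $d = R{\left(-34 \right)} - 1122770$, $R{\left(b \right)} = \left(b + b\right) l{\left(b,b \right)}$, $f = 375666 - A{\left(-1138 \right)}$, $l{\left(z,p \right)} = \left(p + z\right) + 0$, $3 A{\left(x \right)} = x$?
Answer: $- \frac{2012498}{3} \approx -6.7083 \cdot 10^{5}$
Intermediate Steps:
$A{\left(x \right)} = \frac{x}{3}$
$l{\left(z,p \right)} = p + z$
$f = \frac{1128136}{3}$ ($f = 375666 - \frac{1}{3} \left(-1138\right) = 375666 - - \frac{1138}{3} = 375666 + \frac{1138}{3} = \frac{1128136}{3} \approx 3.7605 \cdot 10^{5}$)
$R{\left(b \right)} = 4 b^{2}$ ($R{\left(b \right)} = \left(b + b\right) \left(b + b\right) = 2 b 2 b = 4 b^{2}$)
$d = -1118146$ ($d = 4 \left(-34\right)^{2} - 1122770 = 4 \cdot 1156 - 1122770 = 4624 - 1122770 = -1118146$)
$\left(71268 + f\right) + d = \left(71268 + \frac{1128136}{3}\right) - 1118146 = \frac{1341940}{3} - 1118146 = - \frac{2012498}{3}$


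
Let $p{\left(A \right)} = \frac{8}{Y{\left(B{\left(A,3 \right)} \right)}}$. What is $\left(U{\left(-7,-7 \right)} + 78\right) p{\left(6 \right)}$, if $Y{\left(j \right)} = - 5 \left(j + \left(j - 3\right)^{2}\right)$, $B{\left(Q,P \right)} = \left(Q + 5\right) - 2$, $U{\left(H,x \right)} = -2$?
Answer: $- \frac{608}{225} \approx -2.7022$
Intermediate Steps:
$B{\left(Q,P \right)} = 3 + Q$ ($B{\left(Q,P \right)} = \left(5 + Q\right) - 2 = 3 + Q$)
$Y{\left(j \right)} = - 5 j - 5 \left(-3 + j\right)^{2}$ ($Y{\left(j \right)} = - 5 \left(j + \left(-3 + j\right)^{2}\right) = - 5 j - 5 \left(-3 + j\right)^{2}$)
$p{\left(A \right)} = \frac{8}{-15 - 5 A - 5 A^{2}}$ ($p{\left(A \right)} = \frac{8}{- 5 \left(3 + A\right) - 5 \left(-3 + \left(3 + A\right)\right)^{2}} = \frac{8}{\left(-15 - 5 A\right) - 5 A^{2}} = \frac{8}{-15 - 5 A - 5 A^{2}}$)
$\left(U{\left(-7,-7 \right)} + 78\right) p{\left(6 \right)} = \left(-2 + 78\right) \left(- \frac{8}{15 + 5 \cdot 6 + 5 \cdot 6^{2}}\right) = 76 \left(- \frac{8}{15 + 30 + 5 \cdot 36}\right) = 76 \left(- \frac{8}{15 + 30 + 180}\right) = 76 \left(- \frac{8}{225}\right) = - \frac{608}{225}$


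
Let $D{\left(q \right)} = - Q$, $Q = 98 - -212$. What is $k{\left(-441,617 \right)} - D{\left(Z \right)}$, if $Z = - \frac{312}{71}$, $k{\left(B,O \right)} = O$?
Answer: $927$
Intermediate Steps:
$Z = - \frac{312}{71}$ ($Z = \left(-312\right) \frac{1}{71} = - \frac{312}{71} \approx -4.3944$)
$Q = 310$ ($Q = 98 + 212 = 310$)
$D{\left(q \right)} = -310$ ($D{\left(q \right)} = \left(-1\right) 310 = -310$)
$k{\left(-441,617 \right)} - D{\left(Z \right)} = 617 - -310 = 617 + 310 = 927$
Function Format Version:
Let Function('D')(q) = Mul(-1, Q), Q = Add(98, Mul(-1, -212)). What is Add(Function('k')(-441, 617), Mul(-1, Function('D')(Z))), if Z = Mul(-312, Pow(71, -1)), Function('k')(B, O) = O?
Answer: 927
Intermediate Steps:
Z = Rational(-312, 71) (Z = Mul(-312, Rational(1, 71)) = Rational(-312, 71) ≈ -4.3944)
Q = 310 (Q = Add(98, 212) = 310)
Function('D')(q) = -310 (Function('D')(q) = Mul(-1, 310) = -310)
Add(Function('k')(-441, 617), Mul(-1, Function('D')(Z))) = Add(617, Mul(-1, -310)) = Add(617, 310) = 927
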